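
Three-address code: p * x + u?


Break into single-operator statements:
t1 = p * x
t2 = t1 + u


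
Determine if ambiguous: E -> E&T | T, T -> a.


precedence layered via separate nonterminal T: deterministic
Unambiguous


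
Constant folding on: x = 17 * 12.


17 * 12 = 204 at compile time
Optimized: x = 204


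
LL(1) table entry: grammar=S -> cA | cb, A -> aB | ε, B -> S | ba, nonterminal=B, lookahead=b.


For [B, b]: 'b' ∈ FIRST(ba)
Entry: B -> ba


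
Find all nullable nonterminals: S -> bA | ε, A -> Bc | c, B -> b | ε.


A nonterminal is nullable iff some alternative derives ε (directly, or every symbol in it is nullable)
Nullable: {B, S}


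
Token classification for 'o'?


Pattern: letter/underscore followed by alphanumerics, not a keyword
Type: IDENTIFIER


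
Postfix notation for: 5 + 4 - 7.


Left to right (same or higher precedence on left)
Postfix: 5 4 + 7 -


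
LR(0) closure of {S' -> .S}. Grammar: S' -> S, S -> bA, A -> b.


Start: S' -> .S
For each item with dot before a nonterminal B, add B -> .γ for every B-production
Closure: [S' -> .S, S -> .bA]


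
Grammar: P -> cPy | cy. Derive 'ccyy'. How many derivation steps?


Derivation: P => cPy => ccyy
Steps: 2


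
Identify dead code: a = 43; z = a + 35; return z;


a is read by z's definition; z is returned
No dead code


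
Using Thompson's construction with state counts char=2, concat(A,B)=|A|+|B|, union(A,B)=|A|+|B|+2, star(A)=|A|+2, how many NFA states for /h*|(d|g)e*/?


Syntax tree has 4 char leaf(s), 2 union(s), 2 star(s)
chars contribute 4×2 = 8; each union adds +2; each star adds +2
Total: 8 + 4 + 4 = 16 states


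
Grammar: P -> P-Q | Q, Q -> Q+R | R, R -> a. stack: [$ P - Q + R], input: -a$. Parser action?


handle 'Q+R' on top
Action: reduce (Q -> Q+R)


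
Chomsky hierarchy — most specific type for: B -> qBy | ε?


Single nonterminal LHS, but q^n y^n is not regular
Classification: Type 2 (Context-Free)


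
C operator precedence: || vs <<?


'<<' is shift (level 8); '||' is logical OR (level 1)
Higher level binds tighter
'<<' has higher precedence than '||'


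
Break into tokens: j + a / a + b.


Scan left to right, longest-match per lexeme
Tokens: ID(j), OP(+), ID(a), OP(/), ID(a), OP(+), ID(b)


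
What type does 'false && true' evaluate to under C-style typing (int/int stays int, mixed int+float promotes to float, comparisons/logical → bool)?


Operand types: bool && bool
Rule: logical operators take bool operands and yield bool
Result type: bool


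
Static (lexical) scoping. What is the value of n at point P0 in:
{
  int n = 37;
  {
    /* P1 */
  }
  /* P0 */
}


n declared in the same block as P0
n = 37


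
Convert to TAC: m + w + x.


Break into single-operator statements:
t1 = m + w
t2 = t1 + x


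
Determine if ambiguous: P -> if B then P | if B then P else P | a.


dangling else: 'if B then if B then a else a' parses two ways
Ambiguous


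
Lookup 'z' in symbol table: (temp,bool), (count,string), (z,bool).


Lookup 'z' → type bool


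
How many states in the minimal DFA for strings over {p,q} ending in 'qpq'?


Track the longest suffix of input matching a prefix of 'qpq': 4 classes (prefixes of length 0..3)
Minimal DFA: 4 states


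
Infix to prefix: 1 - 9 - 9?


left-to-right (same/higher precedence on left): tree is (- (- 1 9) 9)
Prefix: - - 1 9 9


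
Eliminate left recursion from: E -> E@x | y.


Left-recursive alternatives: E@x; non-recursive: y
Introduce E': E -> yE', E' -> @xE' | ε


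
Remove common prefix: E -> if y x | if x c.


Common prefix: 'if'
Factored: E -> if E', E' -> y x | x c


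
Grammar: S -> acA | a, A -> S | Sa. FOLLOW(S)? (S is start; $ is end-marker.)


$ ∈ FOLLOW(S). For each A -> αBβ: add FIRST(β)\{ε} to FOLLOW(B); if β nullable, add FOLLOW(A).
FOLLOW(S) = {$, a}


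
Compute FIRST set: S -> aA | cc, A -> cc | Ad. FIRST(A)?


Per alternative of A: FIRST(cc) = {c}; FIRST(Ad) = {c}
FIRST(A) = {c}


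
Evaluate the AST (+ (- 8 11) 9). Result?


Evaluate inner: (- 8 11) = -3
Evaluate root: (+ -3 9) = 6
Result: 6


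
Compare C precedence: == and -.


'-' is additive (level 9); '==' is equality (level 6)
Higher level binds tighter
'-' has higher precedence than '=='


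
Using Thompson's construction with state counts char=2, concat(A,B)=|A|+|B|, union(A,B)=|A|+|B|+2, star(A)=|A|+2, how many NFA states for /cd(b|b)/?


Syntax tree has 4 char leaf(s), 1 union(s), 0 star(s)
chars contribute 4×2 = 8; each union adds +2; each star adds +2
Total: 8 + 2 + 0 = 10 states


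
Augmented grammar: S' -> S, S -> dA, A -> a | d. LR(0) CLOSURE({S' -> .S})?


Start: S' -> .S
For each item with dot before a nonterminal B, add B -> .γ for every B-production
Closure: [S' -> .S, S -> .dA]


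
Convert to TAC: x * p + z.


Break into single-operator statements:
t1 = x * p
t2 = t1 + z


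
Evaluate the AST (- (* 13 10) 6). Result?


Evaluate inner: (* 13 10) = 130
Evaluate root: (- 130 6) = 124
Result: 124


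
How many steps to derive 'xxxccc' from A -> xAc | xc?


Derivation: A => xAc => xxAcc => xxxccc
Steps: 3


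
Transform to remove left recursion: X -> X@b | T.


Left-recursive alternatives: X@b; non-recursive: T
Introduce X': X -> TX', X' -> @bX' | ε


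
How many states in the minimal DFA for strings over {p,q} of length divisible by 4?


Track length mod 4: states 0..3, accept at 0
Minimal DFA: 4 states


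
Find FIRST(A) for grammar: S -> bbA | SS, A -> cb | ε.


Per alternative of A: FIRST(cb) = {c}; FIRST(ε) = {ε}
FIRST(A) = {c, ε}


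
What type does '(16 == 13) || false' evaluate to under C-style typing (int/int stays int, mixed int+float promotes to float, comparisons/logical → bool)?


Operand types: bool || bool
Rule: logical operators take bool operands and yield bool
Result type: bool


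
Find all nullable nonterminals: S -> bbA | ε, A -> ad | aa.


A nonterminal is nullable iff some alternative derives ε (directly, or every symbol in it is nullable)
Nullable: {S}


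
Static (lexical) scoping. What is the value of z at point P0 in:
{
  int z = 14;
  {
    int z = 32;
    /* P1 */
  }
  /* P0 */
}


z declared in the same block as P0
z = 14


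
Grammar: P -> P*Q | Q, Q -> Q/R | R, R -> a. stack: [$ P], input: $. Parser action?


start symbol P on stack, input exhausted
Action: accept


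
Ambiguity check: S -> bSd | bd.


balanced b^n…d^n: each string has a unique parse
Unambiguous


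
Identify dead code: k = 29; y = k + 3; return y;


k is read by y's definition; y is returned
No dead code


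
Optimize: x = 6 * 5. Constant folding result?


6 * 5 = 30 at compile time
Optimized: x = 30


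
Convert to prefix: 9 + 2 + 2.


left-to-right (same/higher precedence on left): tree is (+ (+ 9 2) 2)
Prefix: + + 9 2 2


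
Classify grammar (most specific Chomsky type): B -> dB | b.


Right-linear: every RHS is a terminal or a terminal followed by one nonterminal
Classification: Type 3 (Regular)


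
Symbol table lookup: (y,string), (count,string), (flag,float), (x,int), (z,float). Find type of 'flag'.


Lookup 'flag' → type float


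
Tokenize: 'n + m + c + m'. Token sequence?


Scan left to right, longest-match per lexeme
Tokens: ID(n), OP(+), ID(m), OP(+), ID(c), OP(+), ID(m)


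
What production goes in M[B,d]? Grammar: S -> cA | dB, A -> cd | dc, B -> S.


For [B, d]: 'd' ∈ FIRST(S)
Entry: B -> S


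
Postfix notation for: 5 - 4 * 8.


* has higher precedence, evaluate 4*8 first
Postfix: 5 4 8 * -


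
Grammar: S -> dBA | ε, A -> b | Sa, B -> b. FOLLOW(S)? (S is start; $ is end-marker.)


$ ∈ FOLLOW(S). For each A -> αBβ: add FIRST(β)\{ε} to FOLLOW(B); if β nullable, add FOLLOW(A).
FOLLOW(S) = {$, a}


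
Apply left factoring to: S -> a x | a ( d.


Common prefix: 'a'
Factored: S -> a S', S' -> x | ( d


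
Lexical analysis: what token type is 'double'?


Pattern: reserved word
Type: KEYWORD


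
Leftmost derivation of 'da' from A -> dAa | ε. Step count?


Derivation: A => dAa => da
Steps: 2


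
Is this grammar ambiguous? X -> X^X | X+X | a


'a^a+a' has two parse trees (no precedence encoded between ^ and +)
Ambiguous


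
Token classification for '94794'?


Pattern: digits only
Type: INTEGER_LITERAL


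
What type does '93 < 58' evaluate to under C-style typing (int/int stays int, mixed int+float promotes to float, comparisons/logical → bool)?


Operand types: int < int
Rule: comparison yields bool
Result type: bool


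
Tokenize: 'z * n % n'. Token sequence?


Scan left to right, longest-match per lexeme
Tokens: ID(z), OP(*), ID(n), OP(%), ID(n)


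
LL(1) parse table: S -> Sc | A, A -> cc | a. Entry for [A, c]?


For [A, c]: 'c' ∈ FIRST(cc)
Entry: A -> cc


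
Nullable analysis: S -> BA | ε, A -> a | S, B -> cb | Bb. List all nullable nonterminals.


A nonterminal is nullable iff some alternative derives ε (directly, or every symbol in it is nullable)
Nullable: {A, S}


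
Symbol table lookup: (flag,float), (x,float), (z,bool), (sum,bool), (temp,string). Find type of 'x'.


Lookup 'x' → type float


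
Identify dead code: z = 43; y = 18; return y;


z is assigned but never read
Dead: 'z = 43'


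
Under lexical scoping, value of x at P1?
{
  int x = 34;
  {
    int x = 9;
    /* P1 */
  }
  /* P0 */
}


x declared in the same block as P1
x = 9


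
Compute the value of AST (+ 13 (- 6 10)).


Evaluate inner: (- 6 10) = -4
Evaluate root: (+ 13 -4) = 9
Result: 9


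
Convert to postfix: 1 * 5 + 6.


Left to right (same or higher precedence on left)
Postfix: 1 5 * 6 +


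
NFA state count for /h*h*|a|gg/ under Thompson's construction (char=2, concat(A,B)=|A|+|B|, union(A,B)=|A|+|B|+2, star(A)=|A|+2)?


Syntax tree has 5 char leaf(s), 2 union(s), 2 star(s)
chars contribute 5×2 = 10; each union adds +2; each star adds +2
Total: 10 + 4 + 4 = 18 states


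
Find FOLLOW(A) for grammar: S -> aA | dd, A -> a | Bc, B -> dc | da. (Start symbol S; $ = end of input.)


$ ∈ FOLLOW(S). For each A -> αBβ: add FIRST(β)\{ε} to FOLLOW(B); if β nullable, add FOLLOW(A).
FOLLOW(A) = {$}


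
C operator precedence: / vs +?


'/' is multiplicative (level 10); '+' is additive (level 9)
Higher level binds tighter
'/' has higher precedence than '+'


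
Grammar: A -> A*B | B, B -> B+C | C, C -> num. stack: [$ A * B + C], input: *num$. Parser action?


handle 'B+C' on top
Action: reduce (B -> B+C)


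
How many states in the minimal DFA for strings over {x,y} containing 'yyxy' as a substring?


KMP-style automaton: 4 progress states + 1 absorbing accept = 5
Minimal DFA: 5 states


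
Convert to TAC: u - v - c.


Break into single-operator statements:
t1 = u - v
t2 = t1 - c


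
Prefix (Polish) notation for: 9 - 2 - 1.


left-to-right (same/higher precedence on left): tree is (- (- 9 2) 1)
Prefix: - - 9 2 1


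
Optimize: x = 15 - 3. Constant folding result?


15 - 3 = 12 at compile time
Optimized: x = 12


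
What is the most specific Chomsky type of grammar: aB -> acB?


LHS has context (more than one symbol) and |LHS| ≤ |RHS|
Classification: Type 1 (Context-Sensitive)


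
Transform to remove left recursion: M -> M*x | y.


Left-recursive alternatives: M*x; non-recursive: y
Introduce M': M -> yM', M' -> *xM' | ε


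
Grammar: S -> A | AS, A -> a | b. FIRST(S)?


Per alternative of S: FIRST(A) = {a, b}; FIRST(AS) = {a, b}
FIRST(S) = {a, b}


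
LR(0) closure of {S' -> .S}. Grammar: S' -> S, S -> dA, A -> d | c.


Start: S' -> .S
For each item with dot before a nonterminal B, add B -> .γ for every B-production
Closure: [S' -> .S, S -> .dA]


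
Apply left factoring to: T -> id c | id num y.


Common prefix: 'id'
Factored: T -> id T', T' -> c | num y


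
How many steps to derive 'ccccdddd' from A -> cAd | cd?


Derivation: A => cAd => ccAdd => cccAddd => ccccdddd
Steps: 4


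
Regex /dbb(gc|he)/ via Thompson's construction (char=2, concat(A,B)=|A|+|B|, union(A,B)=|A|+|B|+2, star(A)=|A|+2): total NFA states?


Syntax tree has 7 char leaf(s), 1 union(s), 0 star(s)
chars contribute 7×2 = 14; each union adds +2; each star adds +2
Total: 14 + 2 + 0 = 16 states


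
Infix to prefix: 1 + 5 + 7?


left-to-right (same/higher precedence on left): tree is (+ (+ 1 5) 7)
Prefix: + + 1 5 7


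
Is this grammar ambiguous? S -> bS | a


right-linear, alternatives start with distinct terminals 'b' vs 'a': unique leftmost derivation
Unambiguous


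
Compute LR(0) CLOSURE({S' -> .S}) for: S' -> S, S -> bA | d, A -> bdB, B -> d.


Start: S' -> .S
For each item with dot before a nonterminal B, add B -> .γ for every B-production
Closure: [S' -> .S, S -> .bA, S -> .d]


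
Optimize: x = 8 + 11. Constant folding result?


8 + 11 = 19 at compile time
Optimized: x = 19


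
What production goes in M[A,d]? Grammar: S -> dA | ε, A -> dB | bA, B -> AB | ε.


For [A, d]: 'd' ∈ FIRST(dB)
Entry: A -> dB


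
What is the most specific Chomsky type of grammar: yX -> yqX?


LHS has context (more than one symbol) and |LHS| ≤ |RHS|
Classification: Type 1 (Context-Sensitive)


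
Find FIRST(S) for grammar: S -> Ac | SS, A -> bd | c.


Per alternative of S: FIRST(Ac) = {b, c}; FIRST(SS) = {b, c}
FIRST(S) = {b, c}


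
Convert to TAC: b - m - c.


Break into single-operator statements:
t1 = b - m
t2 = t1 - c


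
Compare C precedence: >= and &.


'>=' is relational (level 7); '&' is bitwise AND (level 5)
Higher level binds tighter
'>=' has higher precedence than '&'


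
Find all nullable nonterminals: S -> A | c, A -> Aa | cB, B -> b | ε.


A nonterminal is nullable iff some alternative derives ε (directly, or every symbol in it is nullable)
Nullable: {B}


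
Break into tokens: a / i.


Scan left to right, longest-match per lexeme
Tokens: ID(a), OP(/), ID(i)


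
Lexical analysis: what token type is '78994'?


Pattern: digits only
Type: INTEGER_LITERAL


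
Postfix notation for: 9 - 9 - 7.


Left to right (same or higher precedence on left)
Postfix: 9 9 - 7 -


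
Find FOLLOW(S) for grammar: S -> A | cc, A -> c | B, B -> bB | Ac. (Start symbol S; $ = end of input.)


$ ∈ FOLLOW(S). For each A -> αBβ: add FIRST(β)\{ε} to FOLLOW(B); if β nullable, add FOLLOW(A).
FOLLOW(S) = {$}


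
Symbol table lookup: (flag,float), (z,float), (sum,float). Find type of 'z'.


Lookup 'z' → type float


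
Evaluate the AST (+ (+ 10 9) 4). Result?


Evaluate inner: (+ 10 9) = 19
Evaluate root: (+ 19 4) = 23
Result: 23


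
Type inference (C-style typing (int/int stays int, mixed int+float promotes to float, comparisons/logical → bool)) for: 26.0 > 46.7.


Operand types: float > float
Rule: comparison yields bool
Result type: bool


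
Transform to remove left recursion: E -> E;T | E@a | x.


Left-recursive alternatives: E;T, E@a; non-recursive: x
Introduce E': E -> xE', E' -> ;TE' | @aE' | ε


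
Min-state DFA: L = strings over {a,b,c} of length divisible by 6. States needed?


Track length mod 6: states 0..5, accept at 0
Minimal DFA: 6 states


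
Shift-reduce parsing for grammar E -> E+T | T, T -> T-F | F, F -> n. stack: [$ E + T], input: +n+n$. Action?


handle 'E+T' on top; lookahead ∈ FOLLOW(E) = {+, $}
Action: reduce (E -> E+T)


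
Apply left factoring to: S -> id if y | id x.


Common prefix: 'id'
Factored: S -> id S', S' -> if y | x


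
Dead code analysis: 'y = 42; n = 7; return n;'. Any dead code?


y is assigned but never read
Dead: 'y = 42'


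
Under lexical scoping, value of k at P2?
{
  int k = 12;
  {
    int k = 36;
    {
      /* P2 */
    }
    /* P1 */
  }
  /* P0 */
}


P2's block does not declare k; resolves to the enclosing declaration at depth 1
k = 36


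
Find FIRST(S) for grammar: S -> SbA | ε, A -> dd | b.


Per alternative of S: FIRST(SbA) = {b}; FIRST(ε) = {ε}
FIRST(S) = {b, ε}


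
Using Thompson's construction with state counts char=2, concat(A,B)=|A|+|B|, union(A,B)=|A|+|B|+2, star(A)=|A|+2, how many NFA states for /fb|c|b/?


Syntax tree has 4 char leaf(s), 2 union(s), 0 star(s)
chars contribute 4×2 = 8; each union adds +2; each star adds +2
Total: 8 + 4 + 0 = 12 states


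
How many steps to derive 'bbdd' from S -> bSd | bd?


Derivation: S => bSd => bbdd
Steps: 2


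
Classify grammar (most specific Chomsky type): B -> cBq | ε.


Single nonterminal LHS, but c^n q^n is not regular
Classification: Type 2 (Context-Free)


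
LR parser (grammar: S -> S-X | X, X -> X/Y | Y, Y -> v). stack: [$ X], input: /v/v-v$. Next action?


shift '/' to continue X -> X/Y
Action: shift


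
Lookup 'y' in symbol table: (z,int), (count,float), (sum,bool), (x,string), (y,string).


Lookup 'y' → type string


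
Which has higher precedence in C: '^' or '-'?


'-' is additive (level 9); '^' is bitwise XOR (level 4)
Higher level binds tighter
'-' has higher precedence than '^'


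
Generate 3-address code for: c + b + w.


Break into single-operator statements:
t1 = c + b
t2 = t1 + w


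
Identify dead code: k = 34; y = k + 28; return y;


k is read by y's definition; y is returned
No dead code


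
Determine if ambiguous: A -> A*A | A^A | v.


'v*v^v' has two parse trees (no precedence encoded between * and ^)
Ambiguous


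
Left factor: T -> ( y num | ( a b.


Common prefix: '('
Factored: T -> ( T', T' -> y num | a b


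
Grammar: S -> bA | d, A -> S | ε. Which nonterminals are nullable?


A nonterminal is nullable iff some alternative derives ε (directly, or every symbol in it is nullable)
Nullable: {A}


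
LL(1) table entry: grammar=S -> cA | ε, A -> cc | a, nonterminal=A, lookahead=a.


For [A, a]: 'a' ∈ FIRST(a)
Entry: A -> a


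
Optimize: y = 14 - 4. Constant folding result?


14 - 4 = 10 at compile time
Optimized: y = 10


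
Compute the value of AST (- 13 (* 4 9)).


Evaluate inner: (* 4 9) = 36
Evaluate root: (- 13 36) = -23
Result: -23


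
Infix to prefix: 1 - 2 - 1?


left-to-right (same/higher precedence on left): tree is (- (- 1 2) 1)
Prefix: - - 1 2 1


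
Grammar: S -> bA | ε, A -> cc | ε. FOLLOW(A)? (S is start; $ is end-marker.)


$ ∈ FOLLOW(S). For each A -> αBβ: add FIRST(β)\{ε} to FOLLOW(B); if β nullable, add FOLLOW(A).
FOLLOW(A) = {$}


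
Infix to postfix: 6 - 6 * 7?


* has higher precedence, evaluate 6*7 first
Postfix: 6 6 7 * -


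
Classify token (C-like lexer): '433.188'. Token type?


Pattern: digits with a decimal point
Type: FLOAT_LITERAL


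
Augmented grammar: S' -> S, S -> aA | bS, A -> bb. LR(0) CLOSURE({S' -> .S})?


Start: S' -> .S
For each item with dot before a nonterminal B, add B -> .γ for every B-production
Closure: [S' -> .S, S -> .aA, S -> .bS]


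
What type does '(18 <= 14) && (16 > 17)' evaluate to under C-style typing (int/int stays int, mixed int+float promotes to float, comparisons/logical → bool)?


Operand types: bool && bool
Rule: logical operators take bool operands and yield bool
Result type: bool


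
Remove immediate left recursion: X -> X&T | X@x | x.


Left-recursive alternatives: X&T, X@x; non-recursive: x
Introduce X': X -> xX', X' -> &TX' | @xX' | ε


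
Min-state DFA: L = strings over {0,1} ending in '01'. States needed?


Track the longest suffix of input matching a prefix of '01': 3 classes (prefixes of length 0..2)
Minimal DFA: 3 states


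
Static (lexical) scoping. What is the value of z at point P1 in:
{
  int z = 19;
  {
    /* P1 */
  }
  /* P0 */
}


P1's block does not declare z; resolves to the enclosing declaration at depth 0
z = 19


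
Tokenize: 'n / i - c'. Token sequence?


Scan left to right, longest-match per lexeme
Tokens: ID(n), OP(/), ID(i), OP(-), ID(c)


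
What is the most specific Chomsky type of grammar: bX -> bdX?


LHS has context (more than one symbol) and |LHS| ≤ |RHS|
Classification: Type 1 (Context-Sensitive)


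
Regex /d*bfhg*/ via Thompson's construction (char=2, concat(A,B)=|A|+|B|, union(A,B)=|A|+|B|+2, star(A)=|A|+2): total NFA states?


Syntax tree has 5 char leaf(s), 0 union(s), 2 star(s)
chars contribute 5×2 = 10; each union adds +2; each star adds +2
Total: 10 + 0 + 4 = 14 states


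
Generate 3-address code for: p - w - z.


Break into single-operator statements:
t1 = p - w
t2 = t1 - z


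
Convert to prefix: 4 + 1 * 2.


'*' binds tighter: tree is (+ 4 (* 1 2))
Prefix: + 4 * 1 2


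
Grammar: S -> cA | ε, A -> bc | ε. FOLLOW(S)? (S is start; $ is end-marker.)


$ ∈ FOLLOW(S). For each A -> αBβ: add FIRST(β)\{ε} to FOLLOW(B); if β nullable, add FOLLOW(A).
FOLLOW(S) = {$}


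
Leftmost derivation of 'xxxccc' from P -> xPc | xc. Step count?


Derivation: P => xPc => xxPcc => xxxccc
Steps: 3


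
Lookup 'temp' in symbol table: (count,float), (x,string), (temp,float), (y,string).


Lookup 'temp' → type float


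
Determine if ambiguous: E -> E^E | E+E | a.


'a^a+a' has two parse trees (no precedence encoded between ^ and +)
Ambiguous


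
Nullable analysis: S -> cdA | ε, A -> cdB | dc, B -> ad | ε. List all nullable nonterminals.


A nonterminal is nullable iff some alternative derives ε (directly, or every symbol in it is nullable)
Nullable: {B, S}


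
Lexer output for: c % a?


Scan left to right, longest-match per lexeme
Tokens: ID(c), OP(%), ID(a)


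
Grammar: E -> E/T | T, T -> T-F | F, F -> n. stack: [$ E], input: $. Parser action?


start symbol E on stack, input exhausted
Action: accept


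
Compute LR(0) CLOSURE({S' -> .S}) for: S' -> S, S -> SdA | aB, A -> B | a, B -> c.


Start: S' -> .S
For each item with dot before a nonterminal B, add B -> .γ for every B-production
Closure: [S' -> .S, S -> .SdA, S -> .aB]


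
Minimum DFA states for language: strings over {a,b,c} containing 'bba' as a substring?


KMP-style automaton: 3 progress states + 1 absorbing accept = 4
Minimal DFA: 4 states


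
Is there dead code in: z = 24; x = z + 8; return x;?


z is read by x's definition; x is returned
No dead code


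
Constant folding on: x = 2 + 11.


2 + 11 = 13 at compile time
Optimized: x = 13


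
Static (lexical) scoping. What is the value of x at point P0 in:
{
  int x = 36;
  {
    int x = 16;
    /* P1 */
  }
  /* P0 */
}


x declared in the same block as P0
x = 36


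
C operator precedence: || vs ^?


'^' is bitwise XOR (level 4); '||' is logical OR (level 1)
Higher level binds tighter
'^' has higher precedence than '||'


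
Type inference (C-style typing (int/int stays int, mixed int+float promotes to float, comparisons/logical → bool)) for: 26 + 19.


Operand types: int + int
Rule: mixed int/float promotes to float; int/int stays int
Result type: int


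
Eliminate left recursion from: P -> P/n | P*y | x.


Left-recursive alternatives: P/n, P*y; non-recursive: x
Introduce P': P -> xP', P' -> /nP' | *yP' | ε


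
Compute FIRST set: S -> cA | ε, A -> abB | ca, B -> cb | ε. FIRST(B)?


Per alternative of B: FIRST(cb) = {c}; FIRST(ε) = {ε}
FIRST(B) = {c, ε}


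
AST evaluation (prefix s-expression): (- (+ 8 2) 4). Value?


Evaluate inner: (+ 8 2) = 10
Evaluate root: (- 10 4) = 6
Result: 6


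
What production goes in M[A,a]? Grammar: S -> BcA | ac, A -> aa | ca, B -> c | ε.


For [A, a]: 'a' ∈ FIRST(aa)
Entry: A -> aa


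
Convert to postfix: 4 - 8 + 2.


Left to right (same or higher precedence on left)
Postfix: 4 8 - 2 +


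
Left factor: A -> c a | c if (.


Common prefix: 'c'
Factored: A -> c A', A' -> a | if (


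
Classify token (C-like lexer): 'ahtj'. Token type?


Pattern: letter/underscore followed by alphanumerics, not a keyword
Type: IDENTIFIER


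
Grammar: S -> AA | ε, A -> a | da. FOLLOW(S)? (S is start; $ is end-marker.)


$ ∈ FOLLOW(S). For each A -> αBβ: add FIRST(β)\{ε} to FOLLOW(B); if β nullable, add FOLLOW(A).
FOLLOW(S) = {$}


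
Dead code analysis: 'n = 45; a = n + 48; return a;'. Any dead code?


n is read by a's definition; a is returned
No dead code


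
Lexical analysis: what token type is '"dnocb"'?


Pattern: double-quoted sequence
Type: STRING_LITERAL


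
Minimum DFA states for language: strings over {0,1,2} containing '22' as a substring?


KMP-style automaton: 2 progress states + 1 absorbing accept = 3
Minimal DFA: 3 states


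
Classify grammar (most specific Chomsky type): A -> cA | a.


Right-linear: every RHS is a terminal or a terminal followed by one nonterminal
Classification: Type 3 (Regular)


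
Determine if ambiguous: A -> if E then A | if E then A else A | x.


dangling else: 'if E then if E then x else x' parses two ways
Ambiguous


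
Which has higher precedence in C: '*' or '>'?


'*' is multiplicative (level 10); '>' is relational (level 7)
Higher level binds tighter
'*' has higher precedence than '>'


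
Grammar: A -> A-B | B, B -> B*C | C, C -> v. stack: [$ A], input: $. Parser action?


start symbol A on stack, input exhausted
Action: accept


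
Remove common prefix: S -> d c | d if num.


Common prefix: 'd'
Factored: S -> d S', S' -> c | if num


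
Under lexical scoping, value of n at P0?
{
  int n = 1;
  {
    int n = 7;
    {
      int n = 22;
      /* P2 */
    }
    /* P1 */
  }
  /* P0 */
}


n declared in the same block as P0
n = 1


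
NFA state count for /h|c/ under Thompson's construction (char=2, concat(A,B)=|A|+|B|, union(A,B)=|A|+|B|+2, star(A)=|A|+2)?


Syntax tree has 2 char leaf(s), 1 union(s), 0 star(s)
chars contribute 2×2 = 4; each union adds +2; each star adds +2
Total: 4 + 2 + 0 = 6 states


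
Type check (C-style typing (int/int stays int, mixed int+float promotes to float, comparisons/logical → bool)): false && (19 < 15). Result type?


Operand types: bool && bool
Rule: logical operators take bool operands and yield bool
Result type: bool


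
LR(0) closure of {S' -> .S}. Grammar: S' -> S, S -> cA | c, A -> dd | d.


Start: S' -> .S
For each item with dot before a nonterminal B, add B -> .γ for every B-production
Closure: [S' -> .S, S -> .cA, S -> .c]


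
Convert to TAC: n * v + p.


Break into single-operator statements:
t1 = n * v
t2 = t1 + p


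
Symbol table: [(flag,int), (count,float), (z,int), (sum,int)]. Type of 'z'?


Lookup 'z' → type int


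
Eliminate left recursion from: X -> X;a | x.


Left-recursive alternatives: X;a; non-recursive: x
Introduce X': X -> xX', X' -> ;aX' | ε


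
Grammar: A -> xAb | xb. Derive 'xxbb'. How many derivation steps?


Derivation: A => xAb => xxbb
Steps: 2


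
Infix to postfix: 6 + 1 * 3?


* has higher precedence, evaluate 1*3 first
Postfix: 6 1 3 * +


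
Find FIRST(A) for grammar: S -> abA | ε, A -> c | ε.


Per alternative of A: FIRST(c) = {c}; FIRST(ε) = {ε}
FIRST(A) = {c, ε}


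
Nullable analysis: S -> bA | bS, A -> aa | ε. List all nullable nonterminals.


A nonterminal is nullable iff some alternative derives ε (directly, or every symbol in it is nullable)
Nullable: {A}


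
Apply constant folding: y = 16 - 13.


16 - 13 = 3 at compile time
Optimized: y = 3


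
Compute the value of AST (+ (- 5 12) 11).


Evaluate inner: (- 5 12) = -7
Evaluate root: (+ -7 11) = 4
Result: 4


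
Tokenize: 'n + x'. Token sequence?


Scan left to right, longest-match per lexeme
Tokens: ID(n), OP(+), ID(x)


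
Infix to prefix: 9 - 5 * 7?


'*' binds tighter: tree is (- 9 (* 5 7))
Prefix: - 9 * 5 7


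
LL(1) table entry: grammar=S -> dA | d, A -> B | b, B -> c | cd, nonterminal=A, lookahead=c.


For [A, c]: 'c' ∈ FIRST(B)
Entry: A -> B


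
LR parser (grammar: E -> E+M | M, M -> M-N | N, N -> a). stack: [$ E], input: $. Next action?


start symbol E on stack, input exhausted
Action: accept


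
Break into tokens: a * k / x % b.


Scan left to right, longest-match per lexeme
Tokens: ID(a), OP(*), ID(k), OP(/), ID(x), OP(%), ID(b)


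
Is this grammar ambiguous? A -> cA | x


right-linear, alternatives start with distinct terminals 'c' vs 'x': unique leftmost derivation
Unambiguous


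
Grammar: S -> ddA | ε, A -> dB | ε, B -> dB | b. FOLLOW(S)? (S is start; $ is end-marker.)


$ ∈ FOLLOW(S). For each A -> αBβ: add FIRST(β)\{ε} to FOLLOW(B); if β nullable, add FOLLOW(A).
FOLLOW(S) = {$}


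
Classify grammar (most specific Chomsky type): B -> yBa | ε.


Single nonterminal LHS, but y^n a^n is not regular
Classification: Type 2 (Context-Free)


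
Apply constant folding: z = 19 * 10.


19 * 10 = 190 at compile time
Optimized: z = 190


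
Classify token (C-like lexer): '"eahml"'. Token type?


Pattern: double-quoted sequence
Type: STRING_LITERAL


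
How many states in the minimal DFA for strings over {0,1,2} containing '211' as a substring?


KMP-style automaton: 3 progress states + 1 absorbing accept = 4
Minimal DFA: 4 states


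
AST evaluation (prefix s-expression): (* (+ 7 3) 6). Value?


Evaluate inner: (+ 7 3) = 10
Evaluate root: (* 10 6) = 60
Result: 60


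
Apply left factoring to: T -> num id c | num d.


Common prefix: 'num'
Factored: T -> num T', T' -> id c | d


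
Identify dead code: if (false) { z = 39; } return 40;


condition is constant false, so the whole block is unreachable
Dead: 'if (false) { z = 39; }'


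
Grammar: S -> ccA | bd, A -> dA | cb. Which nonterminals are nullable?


A nonterminal is nullable iff some alternative derives ε (directly, or every symbol in it is nullable)
Nullable: {}


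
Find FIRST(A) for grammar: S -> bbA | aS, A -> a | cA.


Per alternative of A: FIRST(a) = {a}; FIRST(cA) = {c}
FIRST(A) = {a, c}


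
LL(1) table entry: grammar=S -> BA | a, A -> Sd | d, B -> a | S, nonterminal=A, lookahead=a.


For [A, a]: 'a' ∈ FIRST(Sd)
Entry: A -> Sd


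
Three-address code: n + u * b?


Break into single-operator statements:
t1 = u * b
t2 = n + t1


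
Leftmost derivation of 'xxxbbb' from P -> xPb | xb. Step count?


Derivation: P => xPb => xxPbb => xxxbbb
Steps: 3


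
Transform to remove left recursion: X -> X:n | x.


Left-recursive alternatives: X:n; non-recursive: x
Introduce X': X -> xX', X' -> :nX' | ε


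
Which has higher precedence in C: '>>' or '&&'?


'>>' is shift (level 8); '&&' is logical AND (level 2)
Higher level binds tighter
'>>' has higher precedence than '&&'


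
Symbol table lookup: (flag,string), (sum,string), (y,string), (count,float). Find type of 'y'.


Lookup 'y' → type string


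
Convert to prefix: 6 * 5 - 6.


left-to-right (same/higher precedence on left): tree is (- (* 6 5) 6)
Prefix: - * 6 5 6


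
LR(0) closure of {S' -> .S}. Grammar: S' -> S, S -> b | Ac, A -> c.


Start: S' -> .S
For each item with dot before a nonterminal B, add B -> .γ for every B-production
Closure: [S' -> .S, S -> .b, S -> .Ac, A -> .c]


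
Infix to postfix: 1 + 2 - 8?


Left to right (same or higher precedence on left)
Postfix: 1 2 + 8 -


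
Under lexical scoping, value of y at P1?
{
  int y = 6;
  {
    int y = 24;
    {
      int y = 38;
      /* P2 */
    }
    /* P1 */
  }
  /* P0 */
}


y declared in the same block as P1
y = 24


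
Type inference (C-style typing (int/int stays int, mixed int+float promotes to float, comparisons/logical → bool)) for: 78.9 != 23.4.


Operand types: float != float
Rule: comparison yields bool
Result type: bool


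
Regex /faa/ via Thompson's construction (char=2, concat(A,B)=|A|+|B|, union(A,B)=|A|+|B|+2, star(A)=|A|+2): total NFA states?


Syntax tree has 3 char leaf(s), 0 union(s), 0 star(s)
chars contribute 3×2 = 6; each union adds +2; each star adds +2
Total: 6 + 0 + 0 = 6 states


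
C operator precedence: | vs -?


'-' is additive (level 9); '|' is bitwise OR (level 3)
Higher level binds tighter
'-' has higher precedence than '|'


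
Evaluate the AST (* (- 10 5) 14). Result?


Evaluate inner: (- 10 5) = 5
Evaluate root: (* 5 14) = 70
Result: 70


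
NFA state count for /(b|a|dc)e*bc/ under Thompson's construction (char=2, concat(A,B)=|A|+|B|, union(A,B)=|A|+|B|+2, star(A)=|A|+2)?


Syntax tree has 7 char leaf(s), 2 union(s), 1 star(s)
chars contribute 7×2 = 14; each union adds +2; each star adds +2
Total: 14 + 4 + 2 = 20 states


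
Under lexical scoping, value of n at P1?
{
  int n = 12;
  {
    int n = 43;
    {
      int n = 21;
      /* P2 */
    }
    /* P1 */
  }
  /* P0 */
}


n declared in the same block as P1
n = 43


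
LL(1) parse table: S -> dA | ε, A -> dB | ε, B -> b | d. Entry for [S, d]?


For [S, d]: 'd' ∈ FIRST(dA)
Entry: S -> dA


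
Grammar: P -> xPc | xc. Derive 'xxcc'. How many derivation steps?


Derivation: P => xPc => xxcc
Steps: 2


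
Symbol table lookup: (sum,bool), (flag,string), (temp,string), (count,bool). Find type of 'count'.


Lookup 'count' → type bool


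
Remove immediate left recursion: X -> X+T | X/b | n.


Left-recursive alternatives: X+T, X/b; non-recursive: n
Introduce X': X -> nX', X' -> +TX' | /bX' | ε


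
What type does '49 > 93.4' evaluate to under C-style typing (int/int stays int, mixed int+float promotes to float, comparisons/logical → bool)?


Operand types: int > float
Rule: comparison yields bool
Result type: bool


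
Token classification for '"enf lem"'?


Pattern: double-quoted sequence
Type: STRING_LITERAL


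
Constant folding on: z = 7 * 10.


7 * 10 = 70 at compile time
Optimized: z = 70


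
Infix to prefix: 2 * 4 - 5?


left-to-right (same/higher precedence on left): tree is (- (* 2 4) 5)
Prefix: - * 2 4 5


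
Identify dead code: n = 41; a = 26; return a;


n is assigned but never read
Dead: 'n = 41'


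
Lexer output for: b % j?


Scan left to right, longest-match per lexeme
Tokens: ID(b), OP(%), ID(j)


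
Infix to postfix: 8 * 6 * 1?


Left to right (same or higher precedence on left)
Postfix: 8 6 * 1 *


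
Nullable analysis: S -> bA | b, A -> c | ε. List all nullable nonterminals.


A nonterminal is nullable iff some alternative derives ε (directly, or every symbol in it is nullable)
Nullable: {A}


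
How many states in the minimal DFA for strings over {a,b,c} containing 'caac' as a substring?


KMP-style automaton: 4 progress states + 1 absorbing accept = 5
Minimal DFA: 5 states


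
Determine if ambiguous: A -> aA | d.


right-linear, alternatives start with distinct terminals 'a' vs 'd': unique leftmost derivation
Unambiguous


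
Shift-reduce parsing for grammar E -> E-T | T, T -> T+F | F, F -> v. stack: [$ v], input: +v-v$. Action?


'v' on top is the handle for F -> v
Action: reduce (F -> v)


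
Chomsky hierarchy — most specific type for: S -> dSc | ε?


Single nonterminal LHS, but d^n c^n is not regular
Classification: Type 2 (Context-Free)


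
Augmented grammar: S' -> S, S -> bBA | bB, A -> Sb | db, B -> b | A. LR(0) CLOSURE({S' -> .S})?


Start: S' -> .S
For each item with dot before a nonterminal B, add B -> .γ for every B-production
Closure: [S' -> .S, S -> .bBA, S -> .bB]


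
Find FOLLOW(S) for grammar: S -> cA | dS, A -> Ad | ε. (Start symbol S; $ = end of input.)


$ ∈ FOLLOW(S). For each A -> αBβ: add FIRST(β)\{ε} to FOLLOW(B); if β nullable, add FOLLOW(A).
FOLLOW(S) = {$}


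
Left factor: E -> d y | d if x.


Common prefix: 'd'
Factored: E -> d E', E' -> y | if x


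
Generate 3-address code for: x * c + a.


Break into single-operator statements:
t1 = x * c
t2 = t1 + a


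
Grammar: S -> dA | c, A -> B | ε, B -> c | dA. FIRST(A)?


Per alternative of A: FIRST(B) = {c, d}; FIRST(ε) = {ε}
FIRST(A) = {c, d, ε}


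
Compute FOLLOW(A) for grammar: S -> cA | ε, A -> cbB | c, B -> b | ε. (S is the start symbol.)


$ ∈ FOLLOW(S). For each A -> αBβ: add FIRST(β)\{ε} to FOLLOW(B); if β nullable, add FOLLOW(A).
FOLLOW(A) = {$}


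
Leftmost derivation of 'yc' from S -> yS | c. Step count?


Derivation: S => yS => yc
Steps: 2


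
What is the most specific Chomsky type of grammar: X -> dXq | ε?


Single nonterminal LHS, but d^n q^n is not regular
Classification: Type 2 (Context-Free)


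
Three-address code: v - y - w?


Break into single-operator statements:
t1 = v - y
t2 = t1 - w


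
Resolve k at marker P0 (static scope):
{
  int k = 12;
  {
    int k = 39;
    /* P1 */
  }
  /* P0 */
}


k declared in the same block as P0
k = 12


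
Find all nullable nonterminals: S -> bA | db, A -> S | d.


A nonterminal is nullable iff some alternative derives ε (directly, or every symbol in it is nullable)
Nullable: {}


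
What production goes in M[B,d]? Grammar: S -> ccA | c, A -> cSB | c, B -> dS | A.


For [B, d]: 'd' ∈ FIRST(dS)
Entry: B -> dS


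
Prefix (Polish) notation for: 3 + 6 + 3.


left-to-right (same/higher precedence on left): tree is (+ (+ 3 6) 3)
Prefix: + + 3 6 3


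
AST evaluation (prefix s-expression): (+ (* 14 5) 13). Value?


Evaluate inner: (* 14 5) = 70
Evaluate root: (+ 70 13) = 83
Result: 83


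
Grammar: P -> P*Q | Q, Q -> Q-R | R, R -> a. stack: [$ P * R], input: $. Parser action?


'R' (not preceded by Q-) is the handle for Q -> R
Action: reduce (Q -> R)


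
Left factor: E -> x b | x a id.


Common prefix: 'x'
Factored: E -> x E', E' -> b | a id


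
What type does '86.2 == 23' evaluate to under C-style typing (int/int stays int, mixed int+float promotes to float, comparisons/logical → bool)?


Operand types: float == int
Rule: comparison yields bool
Result type: bool


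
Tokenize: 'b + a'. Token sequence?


Scan left to right, longest-match per lexeme
Tokens: ID(b), OP(+), ID(a)


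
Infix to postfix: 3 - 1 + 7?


Left to right (same or higher precedence on left)
Postfix: 3 1 - 7 +


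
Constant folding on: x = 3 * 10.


3 * 10 = 30 at compile time
Optimized: x = 30


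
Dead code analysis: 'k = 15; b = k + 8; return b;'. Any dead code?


k is read by b's definition; b is returned
No dead code


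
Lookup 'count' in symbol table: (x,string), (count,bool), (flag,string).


Lookup 'count' → type bool


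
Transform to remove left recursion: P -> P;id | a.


Left-recursive alternatives: P;id; non-recursive: a
Introduce P': P -> aP', P' -> ;idP' | ε


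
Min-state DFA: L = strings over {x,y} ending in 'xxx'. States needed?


Track the longest suffix of input matching a prefix of 'xxx': 4 classes (prefixes of length 0..3)
Minimal DFA: 4 states


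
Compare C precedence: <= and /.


'/' is multiplicative (level 10); '<=' is relational (level 7)
Higher level binds tighter
'/' has higher precedence than '<='


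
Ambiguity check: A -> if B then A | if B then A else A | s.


dangling else: 'if B then if B then s else s' parses two ways
Ambiguous


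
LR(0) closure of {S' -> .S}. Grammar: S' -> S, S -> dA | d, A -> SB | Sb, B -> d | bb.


Start: S' -> .S
For each item with dot before a nonterminal B, add B -> .γ for every B-production
Closure: [S' -> .S, S -> .dA, S -> .d]
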